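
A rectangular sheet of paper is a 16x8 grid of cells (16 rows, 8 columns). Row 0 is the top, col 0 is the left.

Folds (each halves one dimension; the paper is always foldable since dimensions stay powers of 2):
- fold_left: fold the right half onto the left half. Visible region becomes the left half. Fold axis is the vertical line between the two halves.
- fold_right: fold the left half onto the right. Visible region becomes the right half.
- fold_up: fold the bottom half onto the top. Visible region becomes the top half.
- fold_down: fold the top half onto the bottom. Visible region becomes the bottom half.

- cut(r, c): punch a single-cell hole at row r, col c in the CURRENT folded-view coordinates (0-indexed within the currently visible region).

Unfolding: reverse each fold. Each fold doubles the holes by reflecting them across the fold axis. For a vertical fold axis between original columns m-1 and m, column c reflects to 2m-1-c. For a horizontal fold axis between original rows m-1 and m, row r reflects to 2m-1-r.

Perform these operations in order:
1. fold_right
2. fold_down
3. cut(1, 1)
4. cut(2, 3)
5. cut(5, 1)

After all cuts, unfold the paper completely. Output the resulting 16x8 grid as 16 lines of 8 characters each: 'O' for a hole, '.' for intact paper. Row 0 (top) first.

Answer: ........
........
..O..O..
........
........
O......O
..O..O..
........
........
..O..O..
O......O
........
........
..O..O..
........
........

Derivation:
Op 1 fold_right: fold axis v@4; visible region now rows[0,16) x cols[4,8) = 16x4
Op 2 fold_down: fold axis h@8; visible region now rows[8,16) x cols[4,8) = 8x4
Op 3 cut(1, 1): punch at orig (9,5); cuts so far [(9, 5)]; region rows[8,16) x cols[4,8) = 8x4
Op 4 cut(2, 3): punch at orig (10,7); cuts so far [(9, 5), (10, 7)]; region rows[8,16) x cols[4,8) = 8x4
Op 5 cut(5, 1): punch at orig (13,5); cuts so far [(9, 5), (10, 7), (13, 5)]; region rows[8,16) x cols[4,8) = 8x4
Unfold 1 (reflect across h@8): 6 holes -> [(2, 5), (5, 7), (6, 5), (9, 5), (10, 7), (13, 5)]
Unfold 2 (reflect across v@4): 12 holes -> [(2, 2), (2, 5), (5, 0), (5, 7), (6, 2), (6, 5), (9, 2), (9, 5), (10, 0), (10, 7), (13, 2), (13, 5)]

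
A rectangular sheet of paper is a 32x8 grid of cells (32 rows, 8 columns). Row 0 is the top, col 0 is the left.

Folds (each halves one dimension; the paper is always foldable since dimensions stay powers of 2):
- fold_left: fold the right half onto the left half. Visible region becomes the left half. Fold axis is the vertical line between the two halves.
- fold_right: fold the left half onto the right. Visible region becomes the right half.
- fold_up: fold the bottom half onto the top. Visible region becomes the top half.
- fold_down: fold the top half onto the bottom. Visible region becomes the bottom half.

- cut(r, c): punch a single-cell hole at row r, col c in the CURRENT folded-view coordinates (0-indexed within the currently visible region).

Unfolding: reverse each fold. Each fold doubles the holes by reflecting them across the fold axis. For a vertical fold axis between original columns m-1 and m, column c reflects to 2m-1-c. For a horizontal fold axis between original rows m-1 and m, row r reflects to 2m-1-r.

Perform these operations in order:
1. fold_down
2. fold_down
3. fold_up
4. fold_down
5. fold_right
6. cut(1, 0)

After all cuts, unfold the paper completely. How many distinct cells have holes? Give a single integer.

Op 1 fold_down: fold axis h@16; visible region now rows[16,32) x cols[0,8) = 16x8
Op 2 fold_down: fold axis h@24; visible region now rows[24,32) x cols[0,8) = 8x8
Op 3 fold_up: fold axis h@28; visible region now rows[24,28) x cols[0,8) = 4x8
Op 4 fold_down: fold axis h@26; visible region now rows[26,28) x cols[0,8) = 2x8
Op 5 fold_right: fold axis v@4; visible region now rows[26,28) x cols[4,8) = 2x4
Op 6 cut(1, 0): punch at orig (27,4); cuts so far [(27, 4)]; region rows[26,28) x cols[4,8) = 2x4
Unfold 1 (reflect across v@4): 2 holes -> [(27, 3), (27, 4)]
Unfold 2 (reflect across h@26): 4 holes -> [(24, 3), (24, 4), (27, 3), (27, 4)]
Unfold 3 (reflect across h@28): 8 holes -> [(24, 3), (24, 4), (27, 3), (27, 4), (28, 3), (28, 4), (31, 3), (31, 4)]
Unfold 4 (reflect across h@24): 16 holes -> [(16, 3), (16, 4), (19, 3), (19, 4), (20, 3), (20, 4), (23, 3), (23, 4), (24, 3), (24, 4), (27, 3), (27, 4), (28, 3), (28, 4), (31, 3), (31, 4)]
Unfold 5 (reflect across h@16): 32 holes -> [(0, 3), (0, 4), (3, 3), (3, 4), (4, 3), (4, 4), (7, 3), (7, 4), (8, 3), (8, 4), (11, 3), (11, 4), (12, 3), (12, 4), (15, 3), (15, 4), (16, 3), (16, 4), (19, 3), (19, 4), (20, 3), (20, 4), (23, 3), (23, 4), (24, 3), (24, 4), (27, 3), (27, 4), (28, 3), (28, 4), (31, 3), (31, 4)]

Answer: 32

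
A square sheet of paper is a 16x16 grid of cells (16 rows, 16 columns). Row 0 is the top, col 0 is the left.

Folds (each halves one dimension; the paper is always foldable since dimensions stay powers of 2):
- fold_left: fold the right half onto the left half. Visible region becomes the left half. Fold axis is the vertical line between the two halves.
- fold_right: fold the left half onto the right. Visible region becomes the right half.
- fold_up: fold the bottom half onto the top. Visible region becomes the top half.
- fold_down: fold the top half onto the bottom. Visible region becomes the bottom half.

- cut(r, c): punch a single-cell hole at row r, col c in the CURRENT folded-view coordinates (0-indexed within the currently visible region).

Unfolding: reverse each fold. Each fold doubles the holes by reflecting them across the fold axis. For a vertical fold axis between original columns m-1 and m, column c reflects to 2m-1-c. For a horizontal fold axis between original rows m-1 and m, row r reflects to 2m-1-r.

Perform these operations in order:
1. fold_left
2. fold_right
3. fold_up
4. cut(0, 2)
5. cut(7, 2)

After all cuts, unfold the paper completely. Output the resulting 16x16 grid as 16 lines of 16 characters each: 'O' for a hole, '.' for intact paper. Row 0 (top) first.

Answer: .O....O..O....O.
................
................
................
................
................
................
.O....O..O....O.
.O....O..O....O.
................
................
................
................
................
................
.O....O..O....O.

Derivation:
Op 1 fold_left: fold axis v@8; visible region now rows[0,16) x cols[0,8) = 16x8
Op 2 fold_right: fold axis v@4; visible region now rows[0,16) x cols[4,8) = 16x4
Op 3 fold_up: fold axis h@8; visible region now rows[0,8) x cols[4,8) = 8x4
Op 4 cut(0, 2): punch at orig (0,6); cuts so far [(0, 6)]; region rows[0,8) x cols[4,8) = 8x4
Op 5 cut(7, 2): punch at orig (7,6); cuts so far [(0, 6), (7, 6)]; region rows[0,8) x cols[4,8) = 8x4
Unfold 1 (reflect across h@8): 4 holes -> [(0, 6), (7, 6), (8, 6), (15, 6)]
Unfold 2 (reflect across v@4): 8 holes -> [(0, 1), (0, 6), (7, 1), (7, 6), (8, 1), (8, 6), (15, 1), (15, 6)]
Unfold 3 (reflect across v@8): 16 holes -> [(0, 1), (0, 6), (0, 9), (0, 14), (7, 1), (7, 6), (7, 9), (7, 14), (8, 1), (8, 6), (8, 9), (8, 14), (15, 1), (15, 6), (15, 9), (15, 14)]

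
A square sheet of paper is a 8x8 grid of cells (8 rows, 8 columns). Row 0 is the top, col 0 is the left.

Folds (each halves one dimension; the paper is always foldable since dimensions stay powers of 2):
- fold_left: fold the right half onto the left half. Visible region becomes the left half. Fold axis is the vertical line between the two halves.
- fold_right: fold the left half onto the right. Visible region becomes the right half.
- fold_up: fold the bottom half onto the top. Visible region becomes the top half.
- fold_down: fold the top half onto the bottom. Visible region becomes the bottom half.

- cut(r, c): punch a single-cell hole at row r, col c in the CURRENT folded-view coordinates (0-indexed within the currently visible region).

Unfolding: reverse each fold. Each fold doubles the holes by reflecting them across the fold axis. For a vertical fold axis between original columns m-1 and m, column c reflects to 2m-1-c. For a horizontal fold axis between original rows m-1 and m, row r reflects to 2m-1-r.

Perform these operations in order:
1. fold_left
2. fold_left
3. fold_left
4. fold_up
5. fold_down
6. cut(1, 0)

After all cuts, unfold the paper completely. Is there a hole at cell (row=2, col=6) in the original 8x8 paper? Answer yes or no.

Op 1 fold_left: fold axis v@4; visible region now rows[0,8) x cols[0,4) = 8x4
Op 2 fold_left: fold axis v@2; visible region now rows[0,8) x cols[0,2) = 8x2
Op 3 fold_left: fold axis v@1; visible region now rows[0,8) x cols[0,1) = 8x1
Op 4 fold_up: fold axis h@4; visible region now rows[0,4) x cols[0,1) = 4x1
Op 5 fold_down: fold axis h@2; visible region now rows[2,4) x cols[0,1) = 2x1
Op 6 cut(1, 0): punch at orig (3,0); cuts so far [(3, 0)]; region rows[2,4) x cols[0,1) = 2x1
Unfold 1 (reflect across h@2): 2 holes -> [(0, 0), (3, 0)]
Unfold 2 (reflect across h@4): 4 holes -> [(0, 0), (3, 0), (4, 0), (7, 0)]
Unfold 3 (reflect across v@1): 8 holes -> [(0, 0), (0, 1), (3, 0), (3, 1), (4, 0), (4, 1), (7, 0), (7, 1)]
Unfold 4 (reflect across v@2): 16 holes -> [(0, 0), (0, 1), (0, 2), (0, 3), (3, 0), (3, 1), (3, 2), (3, 3), (4, 0), (4, 1), (4, 2), (4, 3), (7, 0), (7, 1), (7, 2), (7, 3)]
Unfold 5 (reflect across v@4): 32 holes -> [(0, 0), (0, 1), (0, 2), (0, 3), (0, 4), (0, 5), (0, 6), (0, 7), (3, 0), (3, 1), (3, 2), (3, 3), (3, 4), (3, 5), (3, 6), (3, 7), (4, 0), (4, 1), (4, 2), (4, 3), (4, 4), (4, 5), (4, 6), (4, 7), (7, 0), (7, 1), (7, 2), (7, 3), (7, 4), (7, 5), (7, 6), (7, 7)]
Holes: [(0, 0), (0, 1), (0, 2), (0, 3), (0, 4), (0, 5), (0, 6), (0, 7), (3, 0), (3, 1), (3, 2), (3, 3), (3, 4), (3, 5), (3, 6), (3, 7), (4, 0), (4, 1), (4, 2), (4, 3), (4, 4), (4, 5), (4, 6), (4, 7), (7, 0), (7, 1), (7, 2), (7, 3), (7, 4), (7, 5), (7, 6), (7, 7)]

Answer: no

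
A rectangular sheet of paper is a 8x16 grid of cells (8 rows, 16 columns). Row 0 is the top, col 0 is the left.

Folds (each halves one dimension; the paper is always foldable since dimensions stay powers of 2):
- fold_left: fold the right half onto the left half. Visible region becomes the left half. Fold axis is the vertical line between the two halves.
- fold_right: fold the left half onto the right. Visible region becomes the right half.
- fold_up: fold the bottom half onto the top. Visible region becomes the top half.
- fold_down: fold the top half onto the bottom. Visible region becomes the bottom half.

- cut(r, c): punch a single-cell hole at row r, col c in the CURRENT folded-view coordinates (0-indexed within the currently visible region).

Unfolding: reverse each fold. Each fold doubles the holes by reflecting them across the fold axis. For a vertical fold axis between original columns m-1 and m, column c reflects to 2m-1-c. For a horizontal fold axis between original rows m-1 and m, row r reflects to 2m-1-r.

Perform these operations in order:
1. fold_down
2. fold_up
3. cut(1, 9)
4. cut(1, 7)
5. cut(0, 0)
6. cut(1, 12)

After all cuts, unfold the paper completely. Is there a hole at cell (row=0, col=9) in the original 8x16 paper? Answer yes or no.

Op 1 fold_down: fold axis h@4; visible region now rows[4,8) x cols[0,16) = 4x16
Op 2 fold_up: fold axis h@6; visible region now rows[4,6) x cols[0,16) = 2x16
Op 3 cut(1, 9): punch at orig (5,9); cuts so far [(5, 9)]; region rows[4,6) x cols[0,16) = 2x16
Op 4 cut(1, 7): punch at orig (5,7); cuts so far [(5, 7), (5, 9)]; region rows[4,6) x cols[0,16) = 2x16
Op 5 cut(0, 0): punch at orig (4,0); cuts so far [(4, 0), (5, 7), (5, 9)]; region rows[4,6) x cols[0,16) = 2x16
Op 6 cut(1, 12): punch at orig (5,12); cuts so far [(4, 0), (5, 7), (5, 9), (5, 12)]; region rows[4,6) x cols[0,16) = 2x16
Unfold 1 (reflect across h@6): 8 holes -> [(4, 0), (5, 7), (5, 9), (5, 12), (6, 7), (6, 9), (6, 12), (7, 0)]
Unfold 2 (reflect across h@4): 16 holes -> [(0, 0), (1, 7), (1, 9), (1, 12), (2, 7), (2, 9), (2, 12), (3, 0), (4, 0), (5, 7), (5, 9), (5, 12), (6, 7), (6, 9), (6, 12), (7, 0)]
Holes: [(0, 0), (1, 7), (1, 9), (1, 12), (2, 7), (2, 9), (2, 12), (3, 0), (4, 0), (5, 7), (5, 9), (5, 12), (6, 7), (6, 9), (6, 12), (7, 0)]

Answer: no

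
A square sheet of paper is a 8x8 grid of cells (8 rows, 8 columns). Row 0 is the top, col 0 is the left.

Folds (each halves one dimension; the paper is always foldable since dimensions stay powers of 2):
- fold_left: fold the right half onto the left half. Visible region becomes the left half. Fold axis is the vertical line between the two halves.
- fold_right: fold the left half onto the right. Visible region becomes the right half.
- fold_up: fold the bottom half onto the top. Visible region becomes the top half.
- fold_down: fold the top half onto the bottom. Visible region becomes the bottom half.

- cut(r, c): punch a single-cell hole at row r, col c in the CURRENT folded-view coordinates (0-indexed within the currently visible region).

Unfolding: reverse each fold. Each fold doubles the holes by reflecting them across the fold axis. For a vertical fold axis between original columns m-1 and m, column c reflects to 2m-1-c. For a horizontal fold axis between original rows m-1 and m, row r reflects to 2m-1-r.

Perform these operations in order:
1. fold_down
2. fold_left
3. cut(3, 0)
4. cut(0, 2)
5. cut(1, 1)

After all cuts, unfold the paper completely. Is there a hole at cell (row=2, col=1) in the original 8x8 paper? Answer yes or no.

Answer: yes

Derivation:
Op 1 fold_down: fold axis h@4; visible region now rows[4,8) x cols[0,8) = 4x8
Op 2 fold_left: fold axis v@4; visible region now rows[4,8) x cols[0,4) = 4x4
Op 3 cut(3, 0): punch at orig (7,0); cuts so far [(7, 0)]; region rows[4,8) x cols[0,4) = 4x4
Op 4 cut(0, 2): punch at orig (4,2); cuts so far [(4, 2), (7, 0)]; region rows[4,8) x cols[0,4) = 4x4
Op 5 cut(1, 1): punch at orig (5,1); cuts so far [(4, 2), (5, 1), (7, 0)]; region rows[4,8) x cols[0,4) = 4x4
Unfold 1 (reflect across v@4): 6 holes -> [(4, 2), (4, 5), (5, 1), (5, 6), (7, 0), (7, 7)]
Unfold 2 (reflect across h@4): 12 holes -> [(0, 0), (0, 7), (2, 1), (2, 6), (3, 2), (3, 5), (4, 2), (4, 5), (5, 1), (5, 6), (7, 0), (7, 7)]
Holes: [(0, 0), (0, 7), (2, 1), (2, 6), (3, 2), (3, 5), (4, 2), (4, 5), (5, 1), (5, 6), (7, 0), (7, 7)]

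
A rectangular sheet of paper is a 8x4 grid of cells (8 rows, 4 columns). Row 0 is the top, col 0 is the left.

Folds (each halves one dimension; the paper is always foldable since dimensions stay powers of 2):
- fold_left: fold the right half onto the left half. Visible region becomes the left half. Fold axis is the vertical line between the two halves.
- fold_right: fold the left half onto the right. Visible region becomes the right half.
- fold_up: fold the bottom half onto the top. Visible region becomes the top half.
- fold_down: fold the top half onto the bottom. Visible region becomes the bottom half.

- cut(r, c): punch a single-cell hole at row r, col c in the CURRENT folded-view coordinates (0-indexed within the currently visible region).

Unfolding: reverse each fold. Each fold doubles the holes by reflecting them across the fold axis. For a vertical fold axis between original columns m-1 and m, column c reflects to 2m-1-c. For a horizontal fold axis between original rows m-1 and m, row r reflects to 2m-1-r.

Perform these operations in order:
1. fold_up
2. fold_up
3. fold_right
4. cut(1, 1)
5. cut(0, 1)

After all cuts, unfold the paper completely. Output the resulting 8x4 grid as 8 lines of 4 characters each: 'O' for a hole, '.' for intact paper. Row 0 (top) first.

Answer: O..O
O..O
O..O
O..O
O..O
O..O
O..O
O..O

Derivation:
Op 1 fold_up: fold axis h@4; visible region now rows[0,4) x cols[0,4) = 4x4
Op 2 fold_up: fold axis h@2; visible region now rows[0,2) x cols[0,4) = 2x4
Op 3 fold_right: fold axis v@2; visible region now rows[0,2) x cols[2,4) = 2x2
Op 4 cut(1, 1): punch at orig (1,3); cuts so far [(1, 3)]; region rows[0,2) x cols[2,4) = 2x2
Op 5 cut(0, 1): punch at orig (0,3); cuts so far [(0, 3), (1, 3)]; region rows[0,2) x cols[2,4) = 2x2
Unfold 1 (reflect across v@2): 4 holes -> [(0, 0), (0, 3), (1, 0), (1, 3)]
Unfold 2 (reflect across h@2): 8 holes -> [(0, 0), (0, 3), (1, 0), (1, 3), (2, 0), (2, 3), (3, 0), (3, 3)]
Unfold 3 (reflect across h@4): 16 holes -> [(0, 0), (0, 3), (1, 0), (1, 3), (2, 0), (2, 3), (3, 0), (3, 3), (4, 0), (4, 3), (5, 0), (5, 3), (6, 0), (6, 3), (7, 0), (7, 3)]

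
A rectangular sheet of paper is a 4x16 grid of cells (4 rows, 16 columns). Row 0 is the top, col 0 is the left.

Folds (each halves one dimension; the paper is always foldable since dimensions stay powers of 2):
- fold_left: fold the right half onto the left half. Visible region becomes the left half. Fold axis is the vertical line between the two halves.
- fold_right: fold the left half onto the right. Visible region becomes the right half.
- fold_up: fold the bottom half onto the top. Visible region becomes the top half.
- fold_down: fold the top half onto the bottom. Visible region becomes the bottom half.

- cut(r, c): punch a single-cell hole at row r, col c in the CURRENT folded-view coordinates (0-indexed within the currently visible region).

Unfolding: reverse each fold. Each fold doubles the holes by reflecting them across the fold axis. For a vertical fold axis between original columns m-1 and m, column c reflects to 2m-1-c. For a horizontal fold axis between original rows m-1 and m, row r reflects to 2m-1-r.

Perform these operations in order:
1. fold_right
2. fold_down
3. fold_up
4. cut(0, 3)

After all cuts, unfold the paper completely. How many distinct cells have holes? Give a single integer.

Answer: 8

Derivation:
Op 1 fold_right: fold axis v@8; visible region now rows[0,4) x cols[8,16) = 4x8
Op 2 fold_down: fold axis h@2; visible region now rows[2,4) x cols[8,16) = 2x8
Op 3 fold_up: fold axis h@3; visible region now rows[2,3) x cols[8,16) = 1x8
Op 4 cut(0, 3): punch at orig (2,11); cuts so far [(2, 11)]; region rows[2,3) x cols[8,16) = 1x8
Unfold 1 (reflect across h@3): 2 holes -> [(2, 11), (3, 11)]
Unfold 2 (reflect across h@2): 4 holes -> [(0, 11), (1, 11), (2, 11), (3, 11)]
Unfold 3 (reflect across v@8): 8 holes -> [(0, 4), (0, 11), (1, 4), (1, 11), (2, 4), (2, 11), (3, 4), (3, 11)]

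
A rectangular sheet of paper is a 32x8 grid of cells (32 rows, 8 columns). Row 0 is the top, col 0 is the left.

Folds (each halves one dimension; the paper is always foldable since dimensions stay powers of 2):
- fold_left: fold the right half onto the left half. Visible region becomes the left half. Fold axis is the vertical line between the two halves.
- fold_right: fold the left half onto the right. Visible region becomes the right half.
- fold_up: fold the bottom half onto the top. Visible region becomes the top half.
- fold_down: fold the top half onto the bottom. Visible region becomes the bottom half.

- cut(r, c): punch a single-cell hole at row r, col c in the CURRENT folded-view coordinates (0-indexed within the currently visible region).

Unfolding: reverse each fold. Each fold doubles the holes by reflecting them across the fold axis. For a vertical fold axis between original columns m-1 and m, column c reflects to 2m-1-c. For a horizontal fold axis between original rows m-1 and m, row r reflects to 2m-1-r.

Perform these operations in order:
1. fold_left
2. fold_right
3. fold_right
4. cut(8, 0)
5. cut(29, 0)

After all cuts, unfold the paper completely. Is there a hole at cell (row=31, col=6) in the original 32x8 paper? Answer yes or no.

Answer: no

Derivation:
Op 1 fold_left: fold axis v@4; visible region now rows[0,32) x cols[0,4) = 32x4
Op 2 fold_right: fold axis v@2; visible region now rows[0,32) x cols[2,4) = 32x2
Op 3 fold_right: fold axis v@3; visible region now rows[0,32) x cols[3,4) = 32x1
Op 4 cut(8, 0): punch at orig (8,3); cuts so far [(8, 3)]; region rows[0,32) x cols[3,4) = 32x1
Op 5 cut(29, 0): punch at orig (29,3); cuts so far [(8, 3), (29, 3)]; region rows[0,32) x cols[3,4) = 32x1
Unfold 1 (reflect across v@3): 4 holes -> [(8, 2), (8, 3), (29, 2), (29, 3)]
Unfold 2 (reflect across v@2): 8 holes -> [(8, 0), (8, 1), (8, 2), (8, 3), (29, 0), (29, 1), (29, 2), (29, 3)]
Unfold 3 (reflect across v@4): 16 holes -> [(8, 0), (8, 1), (8, 2), (8, 3), (8, 4), (8, 5), (8, 6), (8, 7), (29, 0), (29, 1), (29, 2), (29, 3), (29, 4), (29, 5), (29, 6), (29, 7)]
Holes: [(8, 0), (8, 1), (8, 2), (8, 3), (8, 4), (8, 5), (8, 6), (8, 7), (29, 0), (29, 1), (29, 2), (29, 3), (29, 4), (29, 5), (29, 6), (29, 7)]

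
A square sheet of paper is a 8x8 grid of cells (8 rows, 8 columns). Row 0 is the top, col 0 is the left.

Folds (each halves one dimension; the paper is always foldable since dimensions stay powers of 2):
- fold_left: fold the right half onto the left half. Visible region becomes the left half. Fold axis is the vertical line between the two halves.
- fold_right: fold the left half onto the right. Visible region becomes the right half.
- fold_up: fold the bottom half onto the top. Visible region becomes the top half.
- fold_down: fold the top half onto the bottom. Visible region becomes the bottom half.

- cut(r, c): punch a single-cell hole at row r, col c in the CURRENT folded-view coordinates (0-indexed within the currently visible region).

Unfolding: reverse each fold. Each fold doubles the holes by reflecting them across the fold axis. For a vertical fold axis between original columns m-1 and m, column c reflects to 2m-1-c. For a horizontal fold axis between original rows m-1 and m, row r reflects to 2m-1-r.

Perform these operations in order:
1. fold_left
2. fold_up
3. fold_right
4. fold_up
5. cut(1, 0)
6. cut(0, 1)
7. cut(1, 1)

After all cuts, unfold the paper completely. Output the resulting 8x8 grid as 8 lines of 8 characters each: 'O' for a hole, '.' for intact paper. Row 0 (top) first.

Answer: O..OO..O
OOOOOOOO
OOOOOOOO
O..OO..O
O..OO..O
OOOOOOOO
OOOOOOOO
O..OO..O

Derivation:
Op 1 fold_left: fold axis v@4; visible region now rows[0,8) x cols[0,4) = 8x4
Op 2 fold_up: fold axis h@4; visible region now rows[0,4) x cols[0,4) = 4x4
Op 3 fold_right: fold axis v@2; visible region now rows[0,4) x cols[2,4) = 4x2
Op 4 fold_up: fold axis h@2; visible region now rows[0,2) x cols[2,4) = 2x2
Op 5 cut(1, 0): punch at orig (1,2); cuts so far [(1, 2)]; region rows[0,2) x cols[2,4) = 2x2
Op 6 cut(0, 1): punch at orig (0,3); cuts so far [(0, 3), (1, 2)]; region rows[0,2) x cols[2,4) = 2x2
Op 7 cut(1, 1): punch at orig (1,3); cuts so far [(0, 3), (1, 2), (1, 3)]; region rows[0,2) x cols[2,4) = 2x2
Unfold 1 (reflect across h@2): 6 holes -> [(0, 3), (1, 2), (1, 3), (2, 2), (2, 3), (3, 3)]
Unfold 2 (reflect across v@2): 12 holes -> [(0, 0), (0, 3), (1, 0), (1, 1), (1, 2), (1, 3), (2, 0), (2, 1), (2, 2), (2, 3), (3, 0), (3, 3)]
Unfold 3 (reflect across h@4): 24 holes -> [(0, 0), (0, 3), (1, 0), (1, 1), (1, 2), (1, 3), (2, 0), (2, 1), (2, 2), (2, 3), (3, 0), (3, 3), (4, 0), (4, 3), (5, 0), (5, 1), (5, 2), (5, 3), (6, 0), (6, 1), (6, 2), (6, 3), (7, 0), (7, 3)]
Unfold 4 (reflect across v@4): 48 holes -> [(0, 0), (0, 3), (0, 4), (0, 7), (1, 0), (1, 1), (1, 2), (1, 3), (1, 4), (1, 5), (1, 6), (1, 7), (2, 0), (2, 1), (2, 2), (2, 3), (2, 4), (2, 5), (2, 6), (2, 7), (3, 0), (3, 3), (3, 4), (3, 7), (4, 0), (4, 3), (4, 4), (4, 7), (5, 0), (5, 1), (5, 2), (5, 3), (5, 4), (5, 5), (5, 6), (5, 7), (6, 0), (6, 1), (6, 2), (6, 3), (6, 4), (6, 5), (6, 6), (6, 7), (7, 0), (7, 3), (7, 4), (7, 7)]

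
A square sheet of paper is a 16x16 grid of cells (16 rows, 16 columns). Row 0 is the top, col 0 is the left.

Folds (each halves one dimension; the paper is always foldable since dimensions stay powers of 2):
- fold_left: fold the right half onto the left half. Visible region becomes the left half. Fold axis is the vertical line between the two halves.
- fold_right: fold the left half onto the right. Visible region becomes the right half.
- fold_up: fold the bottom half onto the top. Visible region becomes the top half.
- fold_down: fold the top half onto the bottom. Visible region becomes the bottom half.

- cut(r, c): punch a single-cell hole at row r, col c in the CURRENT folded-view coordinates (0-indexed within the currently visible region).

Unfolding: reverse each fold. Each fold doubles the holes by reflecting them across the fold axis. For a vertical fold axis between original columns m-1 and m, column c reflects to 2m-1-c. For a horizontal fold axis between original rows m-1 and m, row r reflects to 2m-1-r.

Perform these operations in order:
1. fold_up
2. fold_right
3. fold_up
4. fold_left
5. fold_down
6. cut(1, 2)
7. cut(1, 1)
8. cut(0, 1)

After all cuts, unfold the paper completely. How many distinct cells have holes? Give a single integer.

Op 1 fold_up: fold axis h@8; visible region now rows[0,8) x cols[0,16) = 8x16
Op 2 fold_right: fold axis v@8; visible region now rows[0,8) x cols[8,16) = 8x8
Op 3 fold_up: fold axis h@4; visible region now rows[0,4) x cols[8,16) = 4x8
Op 4 fold_left: fold axis v@12; visible region now rows[0,4) x cols[8,12) = 4x4
Op 5 fold_down: fold axis h@2; visible region now rows[2,4) x cols[8,12) = 2x4
Op 6 cut(1, 2): punch at orig (3,10); cuts so far [(3, 10)]; region rows[2,4) x cols[8,12) = 2x4
Op 7 cut(1, 1): punch at orig (3,9); cuts so far [(3, 9), (3, 10)]; region rows[2,4) x cols[8,12) = 2x4
Op 8 cut(0, 1): punch at orig (2,9); cuts so far [(2, 9), (3, 9), (3, 10)]; region rows[2,4) x cols[8,12) = 2x4
Unfold 1 (reflect across h@2): 6 holes -> [(0, 9), (0, 10), (1, 9), (2, 9), (3, 9), (3, 10)]
Unfold 2 (reflect across v@12): 12 holes -> [(0, 9), (0, 10), (0, 13), (0, 14), (1, 9), (1, 14), (2, 9), (2, 14), (3, 9), (3, 10), (3, 13), (3, 14)]
Unfold 3 (reflect across h@4): 24 holes -> [(0, 9), (0, 10), (0, 13), (0, 14), (1, 9), (1, 14), (2, 9), (2, 14), (3, 9), (3, 10), (3, 13), (3, 14), (4, 9), (4, 10), (4, 13), (4, 14), (5, 9), (5, 14), (6, 9), (6, 14), (7, 9), (7, 10), (7, 13), (7, 14)]
Unfold 4 (reflect across v@8): 48 holes -> [(0, 1), (0, 2), (0, 5), (0, 6), (0, 9), (0, 10), (0, 13), (0, 14), (1, 1), (1, 6), (1, 9), (1, 14), (2, 1), (2, 6), (2, 9), (2, 14), (3, 1), (3, 2), (3, 5), (3, 6), (3, 9), (3, 10), (3, 13), (3, 14), (4, 1), (4, 2), (4, 5), (4, 6), (4, 9), (4, 10), (4, 13), (4, 14), (5, 1), (5, 6), (5, 9), (5, 14), (6, 1), (6, 6), (6, 9), (6, 14), (7, 1), (7, 2), (7, 5), (7, 6), (7, 9), (7, 10), (7, 13), (7, 14)]
Unfold 5 (reflect across h@8): 96 holes -> [(0, 1), (0, 2), (0, 5), (0, 6), (0, 9), (0, 10), (0, 13), (0, 14), (1, 1), (1, 6), (1, 9), (1, 14), (2, 1), (2, 6), (2, 9), (2, 14), (3, 1), (3, 2), (3, 5), (3, 6), (3, 9), (3, 10), (3, 13), (3, 14), (4, 1), (4, 2), (4, 5), (4, 6), (4, 9), (4, 10), (4, 13), (4, 14), (5, 1), (5, 6), (5, 9), (5, 14), (6, 1), (6, 6), (6, 9), (6, 14), (7, 1), (7, 2), (7, 5), (7, 6), (7, 9), (7, 10), (7, 13), (7, 14), (8, 1), (8, 2), (8, 5), (8, 6), (8, 9), (8, 10), (8, 13), (8, 14), (9, 1), (9, 6), (9, 9), (9, 14), (10, 1), (10, 6), (10, 9), (10, 14), (11, 1), (11, 2), (11, 5), (11, 6), (11, 9), (11, 10), (11, 13), (11, 14), (12, 1), (12, 2), (12, 5), (12, 6), (12, 9), (12, 10), (12, 13), (12, 14), (13, 1), (13, 6), (13, 9), (13, 14), (14, 1), (14, 6), (14, 9), (14, 14), (15, 1), (15, 2), (15, 5), (15, 6), (15, 9), (15, 10), (15, 13), (15, 14)]

Answer: 96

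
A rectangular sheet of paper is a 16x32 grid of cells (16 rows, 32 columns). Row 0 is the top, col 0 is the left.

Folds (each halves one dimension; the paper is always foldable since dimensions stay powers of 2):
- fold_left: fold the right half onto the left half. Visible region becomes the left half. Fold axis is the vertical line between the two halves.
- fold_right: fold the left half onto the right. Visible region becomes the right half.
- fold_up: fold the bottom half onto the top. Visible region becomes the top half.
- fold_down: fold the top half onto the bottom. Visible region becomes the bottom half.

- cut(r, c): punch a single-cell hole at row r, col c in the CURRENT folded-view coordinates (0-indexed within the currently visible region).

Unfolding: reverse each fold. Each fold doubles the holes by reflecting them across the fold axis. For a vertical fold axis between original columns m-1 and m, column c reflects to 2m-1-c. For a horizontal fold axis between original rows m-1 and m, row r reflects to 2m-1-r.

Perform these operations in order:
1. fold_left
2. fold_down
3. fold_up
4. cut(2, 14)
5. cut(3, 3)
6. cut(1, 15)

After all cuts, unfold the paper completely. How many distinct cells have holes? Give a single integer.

Op 1 fold_left: fold axis v@16; visible region now rows[0,16) x cols[0,16) = 16x16
Op 2 fold_down: fold axis h@8; visible region now rows[8,16) x cols[0,16) = 8x16
Op 3 fold_up: fold axis h@12; visible region now rows[8,12) x cols[0,16) = 4x16
Op 4 cut(2, 14): punch at orig (10,14); cuts so far [(10, 14)]; region rows[8,12) x cols[0,16) = 4x16
Op 5 cut(3, 3): punch at orig (11,3); cuts so far [(10, 14), (11, 3)]; region rows[8,12) x cols[0,16) = 4x16
Op 6 cut(1, 15): punch at orig (9,15); cuts so far [(9, 15), (10, 14), (11, 3)]; region rows[8,12) x cols[0,16) = 4x16
Unfold 1 (reflect across h@12): 6 holes -> [(9, 15), (10, 14), (11, 3), (12, 3), (13, 14), (14, 15)]
Unfold 2 (reflect across h@8): 12 holes -> [(1, 15), (2, 14), (3, 3), (4, 3), (5, 14), (6, 15), (9, 15), (10, 14), (11, 3), (12, 3), (13, 14), (14, 15)]
Unfold 3 (reflect across v@16): 24 holes -> [(1, 15), (1, 16), (2, 14), (2, 17), (3, 3), (3, 28), (4, 3), (4, 28), (5, 14), (5, 17), (6, 15), (6, 16), (9, 15), (9, 16), (10, 14), (10, 17), (11, 3), (11, 28), (12, 3), (12, 28), (13, 14), (13, 17), (14, 15), (14, 16)]

Answer: 24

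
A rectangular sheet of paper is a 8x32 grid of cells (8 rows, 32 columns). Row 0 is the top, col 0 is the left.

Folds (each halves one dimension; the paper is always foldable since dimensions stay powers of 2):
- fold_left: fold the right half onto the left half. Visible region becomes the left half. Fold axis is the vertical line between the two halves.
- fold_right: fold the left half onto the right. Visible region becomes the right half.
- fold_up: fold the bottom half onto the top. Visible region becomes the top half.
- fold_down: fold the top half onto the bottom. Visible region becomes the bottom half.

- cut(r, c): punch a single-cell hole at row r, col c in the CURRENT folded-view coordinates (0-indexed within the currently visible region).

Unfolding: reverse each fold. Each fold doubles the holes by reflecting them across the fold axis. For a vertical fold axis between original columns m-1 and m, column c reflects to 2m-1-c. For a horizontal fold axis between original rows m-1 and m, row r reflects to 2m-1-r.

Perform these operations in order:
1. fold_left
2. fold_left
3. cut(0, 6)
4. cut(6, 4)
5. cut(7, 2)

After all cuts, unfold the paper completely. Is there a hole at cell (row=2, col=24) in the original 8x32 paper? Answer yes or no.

Op 1 fold_left: fold axis v@16; visible region now rows[0,8) x cols[0,16) = 8x16
Op 2 fold_left: fold axis v@8; visible region now rows[0,8) x cols[0,8) = 8x8
Op 3 cut(0, 6): punch at orig (0,6); cuts so far [(0, 6)]; region rows[0,8) x cols[0,8) = 8x8
Op 4 cut(6, 4): punch at orig (6,4); cuts so far [(0, 6), (6, 4)]; region rows[0,8) x cols[0,8) = 8x8
Op 5 cut(7, 2): punch at orig (7,2); cuts so far [(0, 6), (6, 4), (7, 2)]; region rows[0,8) x cols[0,8) = 8x8
Unfold 1 (reflect across v@8): 6 holes -> [(0, 6), (0, 9), (6, 4), (6, 11), (7, 2), (7, 13)]
Unfold 2 (reflect across v@16): 12 holes -> [(0, 6), (0, 9), (0, 22), (0, 25), (6, 4), (6, 11), (6, 20), (6, 27), (7, 2), (7, 13), (7, 18), (7, 29)]
Holes: [(0, 6), (0, 9), (0, 22), (0, 25), (6, 4), (6, 11), (6, 20), (6, 27), (7, 2), (7, 13), (7, 18), (7, 29)]

Answer: no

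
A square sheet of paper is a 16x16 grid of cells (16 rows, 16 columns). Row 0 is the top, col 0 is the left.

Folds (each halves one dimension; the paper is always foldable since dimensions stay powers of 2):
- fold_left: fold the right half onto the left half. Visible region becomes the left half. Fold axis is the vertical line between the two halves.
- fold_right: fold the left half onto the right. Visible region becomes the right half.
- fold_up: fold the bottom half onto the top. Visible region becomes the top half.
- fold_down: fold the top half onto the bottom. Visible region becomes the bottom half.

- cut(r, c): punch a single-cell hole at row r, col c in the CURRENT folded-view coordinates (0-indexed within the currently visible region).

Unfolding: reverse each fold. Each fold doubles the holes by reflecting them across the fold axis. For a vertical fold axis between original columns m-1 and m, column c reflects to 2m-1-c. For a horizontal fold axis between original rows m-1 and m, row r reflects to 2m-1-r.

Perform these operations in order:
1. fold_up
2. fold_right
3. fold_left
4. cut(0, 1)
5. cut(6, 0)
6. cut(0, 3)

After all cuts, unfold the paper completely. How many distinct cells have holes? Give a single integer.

Answer: 24

Derivation:
Op 1 fold_up: fold axis h@8; visible region now rows[0,8) x cols[0,16) = 8x16
Op 2 fold_right: fold axis v@8; visible region now rows[0,8) x cols[8,16) = 8x8
Op 3 fold_left: fold axis v@12; visible region now rows[0,8) x cols[8,12) = 8x4
Op 4 cut(0, 1): punch at orig (0,9); cuts so far [(0, 9)]; region rows[0,8) x cols[8,12) = 8x4
Op 5 cut(6, 0): punch at orig (6,8); cuts so far [(0, 9), (6, 8)]; region rows[0,8) x cols[8,12) = 8x4
Op 6 cut(0, 3): punch at orig (0,11); cuts so far [(0, 9), (0, 11), (6, 8)]; region rows[0,8) x cols[8,12) = 8x4
Unfold 1 (reflect across v@12): 6 holes -> [(0, 9), (0, 11), (0, 12), (0, 14), (6, 8), (6, 15)]
Unfold 2 (reflect across v@8): 12 holes -> [(0, 1), (0, 3), (0, 4), (0, 6), (0, 9), (0, 11), (0, 12), (0, 14), (6, 0), (6, 7), (6, 8), (6, 15)]
Unfold 3 (reflect across h@8): 24 holes -> [(0, 1), (0, 3), (0, 4), (0, 6), (0, 9), (0, 11), (0, 12), (0, 14), (6, 0), (6, 7), (6, 8), (6, 15), (9, 0), (9, 7), (9, 8), (9, 15), (15, 1), (15, 3), (15, 4), (15, 6), (15, 9), (15, 11), (15, 12), (15, 14)]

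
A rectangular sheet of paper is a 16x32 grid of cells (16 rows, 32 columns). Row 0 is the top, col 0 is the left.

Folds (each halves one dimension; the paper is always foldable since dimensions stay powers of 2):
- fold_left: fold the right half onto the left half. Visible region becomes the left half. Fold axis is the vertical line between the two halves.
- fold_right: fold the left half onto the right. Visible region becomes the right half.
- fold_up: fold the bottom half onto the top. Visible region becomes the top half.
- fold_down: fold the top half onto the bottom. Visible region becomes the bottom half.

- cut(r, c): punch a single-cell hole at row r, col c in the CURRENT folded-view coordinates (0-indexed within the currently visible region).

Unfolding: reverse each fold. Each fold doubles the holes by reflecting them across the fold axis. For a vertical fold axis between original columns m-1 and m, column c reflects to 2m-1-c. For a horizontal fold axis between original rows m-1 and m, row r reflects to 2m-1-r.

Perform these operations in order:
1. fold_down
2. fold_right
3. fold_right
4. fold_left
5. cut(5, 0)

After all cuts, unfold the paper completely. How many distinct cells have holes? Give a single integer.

Op 1 fold_down: fold axis h@8; visible region now rows[8,16) x cols[0,32) = 8x32
Op 2 fold_right: fold axis v@16; visible region now rows[8,16) x cols[16,32) = 8x16
Op 3 fold_right: fold axis v@24; visible region now rows[8,16) x cols[24,32) = 8x8
Op 4 fold_left: fold axis v@28; visible region now rows[8,16) x cols[24,28) = 8x4
Op 5 cut(5, 0): punch at orig (13,24); cuts so far [(13, 24)]; region rows[8,16) x cols[24,28) = 8x4
Unfold 1 (reflect across v@28): 2 holes -> [(13, 24), (13, 31)]
Unfold 2 (reflect across v@24): 4 holes -> [(13, 16), (13, 23), (13, 24), (13, 31)]
Unfold 3 (reflect across v@16): 8 holes -> [(13, 0), (13, 7), (13, 8), (13, 15), (13, 16), (13, 23), (13, 24), (13, 31)]
Unfold 4 (reflect across h@8): 16 holes -> [(2, 0), (2, 7), (2, 8), (2, 15), (2, 16), (2, 23), (2, 24), (2, 31), (13, 0), (13, 7), (13, 8), (13, 15), (13, 16), (13, 23), (13, 24), (13, 31)]

Answer: 16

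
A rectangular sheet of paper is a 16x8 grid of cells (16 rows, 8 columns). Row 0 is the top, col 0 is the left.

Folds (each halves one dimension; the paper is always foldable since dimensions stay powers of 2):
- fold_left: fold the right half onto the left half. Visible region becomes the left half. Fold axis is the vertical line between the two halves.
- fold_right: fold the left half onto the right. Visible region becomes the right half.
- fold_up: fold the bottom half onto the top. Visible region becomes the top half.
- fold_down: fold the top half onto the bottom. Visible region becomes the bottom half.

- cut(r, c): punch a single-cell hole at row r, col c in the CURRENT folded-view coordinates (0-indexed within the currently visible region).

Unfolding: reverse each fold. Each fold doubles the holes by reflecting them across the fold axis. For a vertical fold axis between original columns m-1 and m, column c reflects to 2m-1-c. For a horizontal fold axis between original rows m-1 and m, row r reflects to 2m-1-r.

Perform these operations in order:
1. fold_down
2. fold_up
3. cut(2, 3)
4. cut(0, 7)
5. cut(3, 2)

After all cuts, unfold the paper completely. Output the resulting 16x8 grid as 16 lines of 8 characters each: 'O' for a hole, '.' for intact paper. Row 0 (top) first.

Op 1 fold_down: fold axis h@8; visible region now rows[8,16) x cols[0,8) = 8x8
Op 2 fold_up: fold axis h@12; visible region now rows[8,12) x cols[0,8) = 4x8
Op 3 cut(2, 3): punch at orig (10,3); cuts so far [(10, 3)]; region rows[8,12) x cols[0,8) = 4x8
Op 4 cut(0, 7): punch at orig (8,7); cuts so far [(8, 7), (10, 3)]; region rows[8,12) x cols[0,8) = 4x8
Op 5 cut(3, 2): punch at orig (11,2); cuts so far [(8, 7), (10, 3), (11, 2)]; region rows[8,12) x cols[0,8) = 4x8
Unfold 1 (reflect across h@12): 6 holes -> [(8, 7), (10, 3), (11, 2), (12, 2), (13, 3), (15, 7)]
Unfold 2 (reflect across h@8): 12 holes -> [(0, 7), (2, 3), (3, 2), (4, 2), (5, 3), (7, 7), (8, 7), (10, 3), (11, 2), (12, 2), (13, 3), (15, 7)]

Answer: .......O
........
...O....
..O.....
..O.....
...O....
........
.......O
.......O
........
...O....
..O.....
..O.....
...O....
........
.......O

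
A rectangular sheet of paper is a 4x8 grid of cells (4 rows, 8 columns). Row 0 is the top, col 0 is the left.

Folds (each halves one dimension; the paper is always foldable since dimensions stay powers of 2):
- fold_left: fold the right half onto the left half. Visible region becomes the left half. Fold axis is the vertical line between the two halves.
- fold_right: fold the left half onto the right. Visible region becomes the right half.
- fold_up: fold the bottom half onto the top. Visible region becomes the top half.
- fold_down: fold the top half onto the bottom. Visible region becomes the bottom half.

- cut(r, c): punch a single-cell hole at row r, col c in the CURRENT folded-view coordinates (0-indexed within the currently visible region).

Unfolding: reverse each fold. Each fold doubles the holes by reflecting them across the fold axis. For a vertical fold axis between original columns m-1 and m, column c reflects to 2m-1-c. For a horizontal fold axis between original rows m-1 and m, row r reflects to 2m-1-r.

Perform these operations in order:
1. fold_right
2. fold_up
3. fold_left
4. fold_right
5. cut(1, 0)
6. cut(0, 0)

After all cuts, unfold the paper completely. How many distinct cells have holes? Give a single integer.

Op 1 fold_right: fold axis v@4; visible region now rows[0,4) x cols[4,8) = 4x4
Op 2 fold_up: fold axis h@2; visible region now rows[0,2) x cols[4,8) = 2x4
Op 3 fold_left: fold axis v@6; visible region now rows[0,2) x cols[4,6) = 2x2
Op 4 fold_right: fold axis v@5; visible region now rows[0,2) x cols[5,6) = 2x1
Op 5 cut(1, 0): punch at orig (1,5); cuts so far [(1, 5)]; region rows[0,2) x cols[5,6) = 2x1
Op 6 cut(0, 0): punch at orig (0,5); cuts so far [(0, 5), (1, 5)]; region rows[0,2) x cols[5,6) = 2x1
Unfold 1 (reflect across v@5): 4 holes -> [(0, 4), (0, 5), (1, 4), (1, 5)]
Unfold 2 (reflect across v@6): 8 holes -> [(0, 4), (0, 5), (0, 6), (0, 7), (1, 4), (1, 5), (1, 6), (1, 7)]
Unfold 3 (reflect across h@2): 16 holes -> [(0, 4), (0, 5), (0, 6), (0, 7), (1, 4), (1, 5), (1, 6), (1, 7), (2, 4), (2, 5), (2, 6), (2, 7), (3, 4), (3, 5), (3, 6), (3, 7)]
Unfold 4 (reflect across v@4): 32 holes -> [(0, 0), (0, 1), (0, 2), (0, 3), (0, 4), (0, 5), (0, 6), (0, 7), (1, 0), (1, 1), (1, 2), (1, 3), (1, 4), (1, 5), (1, 6), (1, 7), (2, 0), (2, 1), (2, 2), (2, 3), (2, 4), (2, 5), (2, 6), (2, 7), (3, 0), (3, 1), (3, 2), (3, 3), (3, 4), (3, 5), (3, 6), (3, 7)]

Answer: 32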